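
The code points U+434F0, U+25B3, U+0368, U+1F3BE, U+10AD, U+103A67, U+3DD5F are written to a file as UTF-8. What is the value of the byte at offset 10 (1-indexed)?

1-indexed offset 10 is 0-indexed offset 9.
U+434F0 → 4-byte form F1 83 93 B0 at offsets 0–3.
U+25B3 → 3-byte form E2 96 B3 at offsets 4–6.
U+0368 → 2-byte form CD A8 at offsets 7–8.
U+1F3BE → 4-byte form F0 9F 8E BE at offsets 9–12.
Offset 9 falls in char 4's range; it's byte 1 of F0 9F 8E BE = 0xF0.

0xF0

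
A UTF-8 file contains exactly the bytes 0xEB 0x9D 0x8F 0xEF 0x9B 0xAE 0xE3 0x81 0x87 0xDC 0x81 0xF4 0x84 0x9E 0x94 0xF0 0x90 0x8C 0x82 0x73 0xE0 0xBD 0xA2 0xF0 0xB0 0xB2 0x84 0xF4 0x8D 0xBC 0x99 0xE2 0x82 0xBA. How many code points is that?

11

Byte at offset 0: 0xEB = 11101011 → 3-byte char (#1). Advance 3.
Byte at offset 3: 0xEF = 11101111 → 3-byte char (#2). Advance 3.
Byte at offset 6: 0xE3 = 11100011 → 3-byte char (#3). Advance 3.
Byte at offset 9: 0xDC = 11011100 → 2-byte char (#4). Advance 2.
Byte at offset 11: 0xF4 = 11110100 → 4-byte char (#5). Advance 4.
Byte at offset 15: 0xF0 = 11110000 → 4-byte char (#6). Advance 4.
Byte at offset 19: 0x73 = 01110011 → 1-byte char (#7). Advance 1.
Byte at offset 20: 0xE0 = 11100000 → 3-byte char (#8). Advance 3.
Byte at offset 23: 0xF0 = 11110000 → 4-byte char (#9). Advance 4.
Byte at offset 27: 0xF4 = 11110100 → 4-byte char (#10). Advance 4.
Byte at offset 31: 0xE2 = 11100010 → 3-byte char (#11). Advance 3.
Reached end at offset 34 after 11 code points.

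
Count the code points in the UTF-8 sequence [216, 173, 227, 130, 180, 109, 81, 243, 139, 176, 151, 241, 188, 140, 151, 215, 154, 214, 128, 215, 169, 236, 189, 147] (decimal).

Byte at offset 0: 0xD8 = 11011000 → 2-byte char (#1). Advance 2.
Byte at offset 2: 0xE3 = 11100011 → 3-byte char (#2). Advance 3.
Byte at offset 5: 0x6D = 01101101 → 1-byte char (#3). Advance 1.
Byte at offset 6: 0x51 = 01010001 → 1-byte char (#4). Advance 1.
Byte at offset 7: 0xF3 = 11110011 → 4-byte char (#5). Advance 4.
Byte at offset 11: 0xF1 = 11110001 → 4-byte char (#6). Advance 4.
Byte at offset 15: 0xD7 = 11010111 → 2-byte char (#7). Advance 2.
Byte at offset 17: 0xD6 = 11010110 → 2-byte char (#8). Advance 2.
Byte at offset 19: 0xD7 = 11010111 → 2-byte char (#9). Advance 2.
Byte at offset 21: 0xEC = 11101100 → 3-byte char (#10). Advance 3.
Reached end at offset 24 after 10 code points.

10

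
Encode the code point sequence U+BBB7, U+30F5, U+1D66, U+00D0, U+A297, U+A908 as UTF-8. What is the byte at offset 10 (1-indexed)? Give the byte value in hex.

0xC3

1-indexed offset 10 is 0-indexed offset 9.
U+BBB7 → 3-byte form EB AE B7 at offsets 0–2.
U+30F5 → 3-byte form E3 83 B5 at offsets 3–5.
U+1D66 → 3-byte form E1 B5 A6 at offsets 6–8.
U+00D0 → 2-byte form C3 90 at offsets 9–10.
Offset 9 falls in char 4's range; it's byte 1 of C3 90 = 0xC3.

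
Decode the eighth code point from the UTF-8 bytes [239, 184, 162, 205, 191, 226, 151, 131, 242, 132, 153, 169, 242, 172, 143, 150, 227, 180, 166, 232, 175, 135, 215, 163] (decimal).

Offset 0: leading byte 0xEF = 11101111 → 3-byte char #1 = EF B8 A2.
Offset 3: leading byte 0xCD = 11001101 → 2-byte char #2 = CD BF.
Offset 5: leading byte 0xE2 = 11100010 → 3-byte char #3 = E2 97 83.
Offset 8: leading byte 0xF2 = 11110010 → 4-byte char #4 = F2 84 99 A9.
Offset 12: leading byte 0xF2 = 11110010 → 4-byte char #5 = F2 AC 8F 96.
Offset 16: leading byte 0xE3 = 11100011 → 3-byte char #6 = E3 B4 A6.
Offset 19: leading byte 0xE8 = 11101000 → 3-byte char #7 = E8 AF 87.
Offset 22: leading byte 0xD7 = 11010111 → 2-byte char #8 = D7 A3.
Leading byte 0xD7 = 11010111 matches 110xxxxx → 2-byte sequence.
Byte 1: 0xD7 = 11010111, payload 10111 (5 bits).
Byte 2: 0xA3 = 10100011 (10xxxxxx ✓), payload 100011.
Concatenate: 10111100011 = 0x5E3 (11 bits → U+05E3).

U+05E3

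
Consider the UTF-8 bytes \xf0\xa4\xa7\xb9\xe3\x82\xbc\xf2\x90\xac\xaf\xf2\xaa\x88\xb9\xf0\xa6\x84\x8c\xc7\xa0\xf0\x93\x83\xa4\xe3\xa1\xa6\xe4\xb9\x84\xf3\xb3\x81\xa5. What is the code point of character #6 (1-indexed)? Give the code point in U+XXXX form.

U+01E0

Offset 0: leading byte 0xF0 = 11110000 → 4-byte char #1 = F0 A4 A7 B9.
Offset 4: leading byte 0xE3 = 11100011 → 3-byte char #2 = E3 82 BC.
Offset 7: leading byte 0xF2 = 11110010 → 4-byte char #3 = F2 90 AC AF.
Offset 11: leading byte 0xF2 = 11110010 → 4-byte char #4 = F2 AA 88 B9.
Offset 15: leading byte 0xF0 = 11110000 → 4-byte char #5 = F0 A6 84 8C.
Offset 19: leading byte 0xC7 = 11000111 → 2-byte char #6 = C7 A0.
Leading byte 0xC7 = 11000111 matches 110xxxxx → 2-byte sequence.
Byte 1: 0xC7 = 11000111, payload 00111 (5 bits).
Byte 2: 0xA0 = 10100000 (10xxxxxx ✓), payload 100000.
Concatenate: 00111100000 = 0x1E0 (11 bits → U+01E0).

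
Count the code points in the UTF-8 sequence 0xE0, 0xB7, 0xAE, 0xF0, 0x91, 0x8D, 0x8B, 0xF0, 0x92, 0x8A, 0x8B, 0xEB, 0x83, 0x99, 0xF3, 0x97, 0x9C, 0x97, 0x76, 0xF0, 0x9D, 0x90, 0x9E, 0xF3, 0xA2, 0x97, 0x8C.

8

Byte at offset 0: 0xE0 = 11100000 → 3-byte char (#1). Advance 3.
Byte at offset 3: 0xF0 = 11110000 → 4-byte char (#2). Advance 4.
Byte at offset 7: 0xF0 = 11110000 → 4-byte char (#3). Advance 4.
Byte at offset 11: 0xEB = 11101011 → 3-byte char (#4). Advance 3.
Byte at offset 14: 0xF3 = 11110011 → 4-byte char (#5). Advance 4.
Byte at offset 18: 0x76 = 01110110 → 1-byte char (#6). Advance 1.
Byte at offset 19: 0xF0 = 11110000 → 4-byte char (#7). Advance 4.
Byte at offset 23: 0xF3 = 11110011 → 4-byte char (#8). Advance 4.
Reached end at offset 27 after 8 code points.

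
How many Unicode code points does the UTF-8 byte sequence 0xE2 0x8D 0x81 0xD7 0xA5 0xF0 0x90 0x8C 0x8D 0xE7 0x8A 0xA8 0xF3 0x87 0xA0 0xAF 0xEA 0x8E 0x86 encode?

6

Byte at offset 0: 0xE2 = 11100010 → 3-byte char (#1). Advance 3.
Byte at offset 3: 0xD7 = 11010111 → 2-byte char (#2). Advance 2.
Byte at offset 5: 0xF0 = 11110000 → 4-byte char (#3). Advance 4.
Byte at offset 9: 0xE7 = 11100111 → 3-byte char (#4). Advance 3.
Byte at offset 12: 0xF3 = 11110011 → 4-byte char (#5). Advance 4.
Byte at offset 16: 0xEA = 11101010 → 3-byte char (#6). Advance 3.
Reached end at offset 19 after 6 code points.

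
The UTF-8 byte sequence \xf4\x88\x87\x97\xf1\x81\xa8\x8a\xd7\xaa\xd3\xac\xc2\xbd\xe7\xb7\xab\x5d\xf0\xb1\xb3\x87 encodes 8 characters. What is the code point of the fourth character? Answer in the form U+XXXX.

Offset 0: leading byte 0xF4 = 11110100 → 4-byte char #1 = F4 88 87 97.
Offset 4: leading byte 0xF1 = 11110001 → 4-byte char #2 = F1 81 A8 8A.
Offset 8: leading byte 0xD7 = 11010111 → 2-byte char #3 = D7 AA.
Offset 10: leading byte 0xD3 = 11010011 → 2-byte char #4 = D3 AC.
Leading byte 0xD3 = 11010011 matches 110xxxxx → 2-byte sequence.
Byte 1: 0xD3 = 11010011, payload 10011 (5 bits).
Byte 2: 0xAC = 10101100 (10xxxxxx ✓), payload 101100.
Concatenate: 10011101100 = 0x4EC (11 bits → U+04EC).

U+04EC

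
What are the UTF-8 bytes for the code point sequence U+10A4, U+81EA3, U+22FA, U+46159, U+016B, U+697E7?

U+10A4: 3-byte form → E1 82 A4.
U+81EA3: 4-byte form → F2 81 BA A3.
U+22FA: 3-byte form → E2 8B BA.
U+46159: 4-byte form → F1 86 85 99.
U+016B: 2-byte form → C5 AB.
U+697E7: 4-byte form → F1 A9 9F A7.
Concatenated (20 bytes): E1 82 A4 F2 81 BA A3 E2 8B BA F1 86 85 99 C5 AB F1 A9 9F A7.

E1 82 A4 F2 81 BA A3 E2 8B BA F1 86 85 99 C5 AB F1 A9 9F A7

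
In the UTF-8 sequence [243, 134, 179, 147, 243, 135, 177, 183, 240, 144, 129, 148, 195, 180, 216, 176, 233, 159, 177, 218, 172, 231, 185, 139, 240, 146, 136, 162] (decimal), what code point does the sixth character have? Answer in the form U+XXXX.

Offset 0: leading byte 0xF3 = 11110011 → 4-byte char #1 = F3 86 B3 93.
Offset 4: leading byte 0xF3 = 11110011 → 4-byte char #2 = F3 87 B1 B7.
Offset 8: leading byte 0xF0 = 11110000 → 4-byte char #3 = F0 90 81 94.
Offset 12: leading byte 0xC3 = 11000011 → 2-byte char #4 = C3 B4.
Offset 14: leading byte 0xD8 = 11011000 → 2-byte char #5 = D8 B0.
Offset 16: leading byte 0xE9 = 11101001 → 3-byte char #6 = E9 9F B1.
Leading byte 0xE9 = 11101001 matches 1110xxxx → 3-byte sequence.
Byte 1: 0xE9 = 11101001, payload 1001 (4 bits).
Byte 2: 0x9F = 10011111 (10xxxxxx ✓), payload 011111.
Byte 3: 0xB1 = 10110001 (10xxxxxx ✓), payload 110001.
Concatenate: 1001011111110001 = 0x97F1 (16 bits → U+97F1).

U+97F1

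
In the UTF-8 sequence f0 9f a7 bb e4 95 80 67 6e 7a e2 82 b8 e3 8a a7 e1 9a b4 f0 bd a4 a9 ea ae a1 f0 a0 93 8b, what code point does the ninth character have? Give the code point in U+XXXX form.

U+3D929

Offset 0: leading byte 0xF0 = 11110000 → 4-byte char #1 = F0 9F A7 BB.
Offset 4: leading byte 0xE4 = 11100100 → 3-byte char #2 = E4 95 80.
Offset 7: leading byte 0x67 = 01100111 → 1-byte char #3 = 67.
Offset 8: leading byte 0x6E = 01101110 → 1-byte char #4 = 6E.
Offset 9: leading byte 0x7A = 01111010 → 1-byte char #5 = 7A.
Offset 10: leading byte 0xE2 = 11100010 → 3-byte char #6 = E2 82 B8.
Offset 13: leading byte 0xE3 = 11100011 → 3-byte char #7 = E3 8A A7.
Offset 16: leading byte 0xE1 = 11100001 → 3-byte char #8 = E1 9A B4.
Offset 19: leading byte 0xF0 = 11110000 → 4-byte char #9 = F0 BD A4 A9.
Leading byte 0xF0 = 11110000 matches 11110xxx → 4-byte sequence.
Byte 1: 0xF0 = 11110000, payload 000 (3 bits).
Byte 2: 0xBD = 10111101 (10xxxxxx ✓), payload 111101.
Byte 3: 0xA4 = 10100100 (10xxxxxx ✓), payload 100100.
Byte 4: 0xA9 = 10101001 (10xxxxxx ✓), payload 101001.
Concatenate: 000111101100100101001 = 0x3D929 (21 bits → U+3D929).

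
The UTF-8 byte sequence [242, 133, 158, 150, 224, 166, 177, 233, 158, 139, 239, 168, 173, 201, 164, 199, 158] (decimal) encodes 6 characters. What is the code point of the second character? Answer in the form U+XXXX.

Offset 0: leading byte 0xF2 = 11110010 → 4-byte char #1 = F2 85 9E 96.
Offset 4: leading byte 0xE0 = 11100000 → 3-byte char #2 = E0 A6 B1.
Leading byte 0xE0 = 11100000 matches 1110xxxx → 3-byte sequence.
Byte 1: 0xE0 = 11100000, payload 0000 (4 bits).
Byte 2: 0xA6 = 10100110 (10xxxxxx ✓), payload 100110.
Byte 3: 0xB1 = 10110001 (10xxxxxx ✓), payload 110001.
Concatenate: 0000100110110001 = 0x9B1 (16 bits → U+09B1).

U+09B1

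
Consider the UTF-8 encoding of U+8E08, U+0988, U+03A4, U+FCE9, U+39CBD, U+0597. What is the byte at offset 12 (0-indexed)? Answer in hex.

U+8E08 → 3-byte form E8 B8 88 at offsets 0–2.
U+0988 → 3-byte form E0 A6 88 at offsets 3–5.
U+03A4 → 2-byte form CE A4 at offsets 6–7.
U+FCE9 → 3-byte form EF B3 A9 at offsets 8–10.
U+39CBD → 4-byte form F0 B9 B2 BD at offsets 11–14.
Offset 12 falls in char 5's range; it's byte 2 of F0 B9 B2 BD = 0xB9.

0xB9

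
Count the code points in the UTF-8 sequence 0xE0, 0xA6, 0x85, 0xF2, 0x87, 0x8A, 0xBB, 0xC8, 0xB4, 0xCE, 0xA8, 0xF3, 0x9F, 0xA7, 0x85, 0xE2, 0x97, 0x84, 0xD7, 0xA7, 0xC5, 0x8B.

Byte at offset 0: 0xE0 = 11100000 → 3-byte char (#1). Advance 3.
Byte at offset 3: 0xF2 = 11110010 → 4-byte char (#2). Advance 4.
Byte at offset 7: 0xC8 = 11001000 → 2-byte char (#3). Advance 2.
Byte at offset 9: 0xCE = 11001110 → 2-byte char (#4). Advance 2.
Byte at offset 11: 0xF3 = 11110011 → 4-byte char (#5). Advance 4.
Byte at offset 15: 0xE2 = 11100010 → 3-byte char (#6). Advance 3.
Byte at offset 18: 0xD7 = 11010111 → 2-byte char (#7). Advance 2.
Byte at offset 20: 0xC5 = 11000101 → 2-byte char (#8). Advance 2.
Reached end at offset 22 after 8 code points.

8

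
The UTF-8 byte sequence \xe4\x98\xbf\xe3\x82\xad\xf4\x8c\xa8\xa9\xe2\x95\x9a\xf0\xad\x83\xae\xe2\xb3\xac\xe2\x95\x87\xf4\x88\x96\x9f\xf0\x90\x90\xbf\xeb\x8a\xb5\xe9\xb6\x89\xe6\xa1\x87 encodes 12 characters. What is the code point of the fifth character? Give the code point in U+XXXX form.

Offset 0: leading byte 0xE4 = 11100100 → 3-byte char #1 = E4 98 BF.
Offset 3: leading byte 0xE3 = 11100011 → 3-byte char #2 = E3 82 AD.
Offset 6: leading byte 0xF4 = 11110100 → 4-byte char #3 = F4 8C A8 A9.
Offset 10: leading byte 0xE2 = 11100010 → 3-byte char #4 = E2 95 9A.
Offset 13: leading byte 0xF0 = 11110000 → 4-byte char #5 = F0 AD 83 AE.
Leading byte 0xF0 = 11110000 matches 11110xxx → 4-byte sequence.
Byte 1: 0xF0 = 11110000, payload 000 (3 bits).
Byte 2: 0xAD = 10101101 (10xxxxxx ✓), payload 101101.
Byte 3: 0x83 = 10000011 (10xxxxxx ✓), payload 000011.
Byte 4: 0xAE = 10101110 (10xxxxxx ✓), payload 101110.
Concatenate: 000101101000011101110 = 0x2D0EE (21 bits → U+2D0EE).

U+2D0EE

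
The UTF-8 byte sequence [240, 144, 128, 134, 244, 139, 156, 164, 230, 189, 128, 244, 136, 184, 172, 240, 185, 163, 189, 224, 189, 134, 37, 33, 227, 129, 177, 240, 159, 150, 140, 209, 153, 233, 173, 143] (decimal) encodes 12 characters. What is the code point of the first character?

Offset 0: leading byte 0xF0 = 11110000 → 4-byte char #1 = F0 90 80 86.
Leading byte 0xF0 = 11110000 matches 11110xxx → 4-byte sequence.
Byte 1: 0xF0 = 11110000, payload 000 (3 bits).
Byte 2: 0x90 = 10010000 (10xxxxxx ✓), payload 010000.
Byte 3: 0x80 = 10000000 (10xxxxxx ✓), payload 000000.
Byte 4: 0x86 = 10000110 (10xxxxxx ✓), payload 000110.
Concatenate: 000010000000000000110 = 0x10006 (21 bits → U+10006).

U+10006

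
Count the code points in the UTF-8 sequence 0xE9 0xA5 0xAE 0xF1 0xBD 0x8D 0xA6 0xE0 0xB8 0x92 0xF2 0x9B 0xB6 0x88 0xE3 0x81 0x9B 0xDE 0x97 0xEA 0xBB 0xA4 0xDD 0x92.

8

Byte at offset 0: 0xE9 = 11101001 → 3-byte char (#1). Advance 3.
Byte at offset 3: 0xF1 = 11110001 → 4-byte char (#2). Advance 4.
Byte at offset 7: 0xE0 = 11100000 → 3-byte char (#3). Advance 3.
Byte at offset 10: 0xF2 = 11110010 → 4-byte char (#4). Advance 4.
Byte at offset 14: 0xE3 = 11100011 → 3-byte char (#5). Advance 3.
Byte at offset 17: 0xDE = 11011110 → 2-byte char (#6). Advance 2.
Byte at offset 19: 0xEA = 11101010 → 3-byte char (#7). Advance 3.
Byte at offset 22: 0xDD = 11011101 → 2-byte char (#8). Advance 2.
Reached end at offset 24 after 8 code points.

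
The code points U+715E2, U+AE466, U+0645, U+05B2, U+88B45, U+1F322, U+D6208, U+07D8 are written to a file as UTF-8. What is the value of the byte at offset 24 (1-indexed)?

0x88

1-indexed offset 24 is 0-indexed offset 23.
U+715E2 → 4-byte form F1 B1 97 A2 at offsets 0–3.
U+AE466 → 4-byte form F2 AE 91 A6 at offsets 4–7.
U+0645 → 2-byte form D9 85 at offsets 8–9.
U+05B2 → 2-byte form D6 B2 at offsets 10–11.
U+88B45 → 4-byte form F2 88 AD 85 at offsets 12–15.
U+1F322 → 4-byte form F0 9F 8C A2 at offsets 16–19.
U+D6208 → 4-byte form F3 96 88 88 at offsets 20–23.
Offset 23 falls in char 7's range; it's byte 4 of F3 96 88 88 = 0x88.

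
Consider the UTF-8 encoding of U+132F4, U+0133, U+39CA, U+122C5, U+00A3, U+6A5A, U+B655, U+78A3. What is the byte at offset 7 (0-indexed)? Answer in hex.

0xA7

U+132F4 → 4-byte form F0 93 8B B4 at offsets 0–3.
U+0133 → 2-byte form C4 B3 at offsets 4–5.
U+39CA → 3-byte form E3 A7 8A at offsets 6–8.
Offset 7 falls in char 3's range; it's byte 2 of E3 A7 8A = 0xA7.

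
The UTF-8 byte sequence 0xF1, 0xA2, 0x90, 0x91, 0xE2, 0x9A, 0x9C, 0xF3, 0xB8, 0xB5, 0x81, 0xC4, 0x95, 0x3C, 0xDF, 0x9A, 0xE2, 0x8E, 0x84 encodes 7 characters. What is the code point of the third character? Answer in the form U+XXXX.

Offset 0: leading byte 0xF1 = 11110001 → 4-byte char #1 = F1 A2 90 91.
Offset 4: leading byte 0xE2 = 11100010 → 3-byte char #2 = E2 9A 9C.
Offset 7: leading byte 0xF3 = 11110011 → 4-byte char #3 = F3 B8 B5 81.
Leading byte 0xF3 = 11110011 matches 11110xxx → 4-byte sequence.
Byte 1: 0xF3 = 11110011, payload 011 (3 bits).
Byte 2: 0xB8 = 10111000 (10xxxxxx ✓), payload 111000.
Byte 3: 0xB5 = 10110101 (10xxxxxx ✓), payload 110101.
Byte 4: 0x81 = 10000001 (10xxxxxx ✓), payload 000001.
Concatenate: 011111000110101000001 = 0xF8D41 (21 bits → U+F8D41).

U+F8D41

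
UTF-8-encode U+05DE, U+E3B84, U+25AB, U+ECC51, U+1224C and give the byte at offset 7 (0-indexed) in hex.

0x96

U+05DE → 2-byte form D7 9E at offsets 0–1.
U+E3B84 → 4-byte form F3 A3 AE 84 at offsets 2–5.
U+25AB → 3-byte form E2 96 AB at offsets 6–8.
Offset 7 falls in char 3's range; it's byte 2 of E2 96 AB = 0x96.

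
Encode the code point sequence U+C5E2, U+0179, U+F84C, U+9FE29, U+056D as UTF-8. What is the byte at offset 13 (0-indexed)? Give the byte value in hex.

0xAD

U+C5E2 → 3-byte form EC 97 A2 at offsets 0–2.
U+0179 → 2-byte form C5 B9 at offsets 3–4.
U+F84C → 3-byte form EF A1 8C at offsets 5–7.
U+9FE29 → 4-byte form F2 9F B8 A9 at offsets 8–11.
U+056D → 2-byte form D5 AD at offsets 12–13.
Offset 13 falls in char 5's range; it's byte 2 of D5 AD = 0xAD.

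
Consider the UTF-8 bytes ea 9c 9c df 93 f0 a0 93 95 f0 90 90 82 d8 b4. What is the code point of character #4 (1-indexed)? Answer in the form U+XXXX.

Offset 0: leading byte 0xEA = 11101010 → 3-byte char #1 = EA 9C 9C.
Offset 3: leading byte 0xDF = 11011111 → 2-byte char #2 = DF 93.
Offset 5: leading byte 0xF0 = 11110000 → 4-byte char #3 = F0 A0 93 95.
Offset 9: leading byte 0xF0 = 11110000 → 4-byte char #4 = F0 90 90 82.
Leading byte 0xF0 = 11110000 matches 11110xxx → 4-byte sequence.
Byte 1: 0xF0 = 11110000, payload 000 (3 bits).
Byte 2: 0x90 = 10010000 (10xxxxxx ✓), payload 010000.
Byte 3: 0x90 = 10010000 (10xxxxxx ✓), payload 010000.
Byte 4: 0x82 = 10000010 (10xxxxxx ✓), payload 000010.
Concatenate: 000010000010000000010 = 0x10402 (21 bits → U+10402).

U+10402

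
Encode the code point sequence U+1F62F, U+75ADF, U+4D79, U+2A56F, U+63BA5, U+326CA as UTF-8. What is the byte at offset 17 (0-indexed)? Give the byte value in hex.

U+1F62F → 4-byte form F0 9F 98 AF at offsets 0–3.
U+75ADF → 4-byte form F1 B5 AB 9F at offsets 4–7.
U+4D79 → 3-byte form E4 B5 B9 at offsets 8–10.
U+2A56F → 4-byte form F0 AA 95 AF at offsets 11–14.
U+63BA5 → 4-byte form F1 A3 AE A5 at offsets 15–18.
Offset 17 falls in char 5's range; it's byte 3 of F1 A3 AE A5 = 0xAE.

0xAE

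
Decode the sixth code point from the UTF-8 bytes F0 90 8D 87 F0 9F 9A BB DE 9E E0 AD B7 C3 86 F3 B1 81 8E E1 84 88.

Offset 0: leading byte 0xF0 = 11110000 → 4-byte char #1 = F0 90 8D 87.
Offset 4: leading byte 0xF0 = 11110000 → 4-byte char #2 = F0 9F 9A BB.
Offset 8: leading byte 0xDE = 11011110 → 2-byte char #3 = DE 9E.
Offset 10: leading byte 0xE0 = 11100000 → 3-byte char #4 = E0 AD B7.
Offset 13: leading byte 0xC3 = 11000011 → 2-byte char #5 = C3 86.
Offset 15: leading byte 0xF3 = 11110011 → 4-byte char #6 = F3 B1 81 8E.
Leading byte 0xF3 = 11110011 matches 11110xxx → 4-byte sequence.
Byte 1: 0xF3 = 11110011, payload 011 (3 bits).
Byte 2: 0xB1 = 10110001 (10xxxxxx ✓), payload 110001.
Byte 3: 0x81 = 10000001 (10xxxxxx ✓), payload 000001.
Byte 4: 0x8E = 10001110 (10xxxxxx ✓), payload 001110.
Concatenate: 011110001000001001110 = 0xF104E (21 bits → U+F104E).

U+F104E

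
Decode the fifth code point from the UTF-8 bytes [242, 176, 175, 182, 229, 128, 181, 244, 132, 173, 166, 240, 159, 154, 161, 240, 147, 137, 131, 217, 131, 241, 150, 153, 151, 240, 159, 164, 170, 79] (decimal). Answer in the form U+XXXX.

U+13243

Offset 0: leading byte 0xF2 = 11110010 → 4-byte char #1 = F2 B0 AF B6.
Offset 4: leading byte 0xE5 = 11100101 → 3-byte char #2 = E5 80 B5.
Offset 7: leading byte 0xF4 = 11110100 → 4-byte char #3 = F4 84 AD A6.
Offset 11: leading byte 0xF0 = 11110000 → 4-byte char #4 = F0 9F 9A A1.
Offset 15: leading byte 0xF0 = 11110000 → 4-byte char #5 = F0 93 89 83.
Leading byte 0xF0 = 11110000 matches 11110xxx → 4-byte sequence.
Byte 1: 0xF0 = 11110000, payload 000 (3 bits).
Byte 2: 0x93 = 10010011 (10xxxxxx ✓), payload 010011.
Byte 3: 0x89 = 10001001 (10xxxxxx ✓), payload 001001.
Byte 4: 0x83 = 10000011 (10xxxxxx ✓), payload 000011.
Concatenate: 000010011001001000011 = 0x13243 (21 bits → U+13243).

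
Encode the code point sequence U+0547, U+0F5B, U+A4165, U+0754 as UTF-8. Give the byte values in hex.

U+0547: 2-byte form → D5 87.
U+0F5B: 3-byte form → E0 BD 9B.
U+A4165: 4-byte form → F2 A4 85 A5.
U+0754: 2-byte form → DD 94.
Concatenated (11 bytes): D5 87 E0 BD 9B F2 A4 85 A5 DD 94.

D5 87 E0 BD 9B F2 A4 85 A5 DD 94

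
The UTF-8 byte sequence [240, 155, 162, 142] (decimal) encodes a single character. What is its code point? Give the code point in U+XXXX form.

Leading byte 0xF0 = 11110000 matches 11110xxx → 4-byte sequence.
Byte 1: 0xF0 = 11110000, payload 000 (3 bits).
Byte 2: 0x9B = 10011011 (10xxxxxx ✓), payload 011011.
Byte 3: 0xA2 = 10100010 (10xxxxxx ✓), payload 100010.
Byte 4: 0x8E = 10001110 (10xxxxxx ✓), payload 001110.
Concatenate: 000011011100010001110 = 0x1B88E (21 bits → U+1B88E).

U+1B88E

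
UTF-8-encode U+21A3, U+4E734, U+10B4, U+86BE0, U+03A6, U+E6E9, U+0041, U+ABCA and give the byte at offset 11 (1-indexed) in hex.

1-indexed offset 11 is 0-indexed offset 10.
U+21A3 → 3-byte form E2 86 A3 at offsets 0–2.
U+4E734 → 4-byte form F1 8E 9C B4 at offsets 3–6.
U+10B4 → 3-byte form E1 82 B4 at offsets 7–9.
U+86BE0 → 4-byte form F2 86 AF A0 at offsets 10–13.
Offset 10 falls in char 4's range; it's byte 1 of F2 86 AF A0 = 0xF2.

0xF2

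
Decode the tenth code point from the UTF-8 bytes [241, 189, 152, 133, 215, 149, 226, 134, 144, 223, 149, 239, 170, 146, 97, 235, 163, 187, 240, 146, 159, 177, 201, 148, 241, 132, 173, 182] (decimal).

U+44B76

Offset 0: leading byte 0xF1 = 11110001 → 4-byte char #1 = F1 BD 98 85.
Offset 4: leading byte 0xD7 = 11010111 → 2-byte char #2 = D7 95.
Offset 6: leading byte 0xE2 = 11100010 → 3-byte char #3 = E2 86 90.
Offset 9: leading byte 0xDF = 11011111 → 2-byte char #4 = DF 95.
Offset 11: leading byte 0xEF = 11101111 → 3-byte char #5 = EF AA 92.
Offset 14: leading byte 0x61 = 01100001 → 1-byte char #6 = 61.
Offset 15: leading byte 0xEB = 11101011 → 3-byte char #7 = EB A3 BB.
Offset 18: leading byte 0xF0 = 11110000 → 4-byte char #8 = F0 92 9F B1.
Offset 22: leading byte 0xC9 = 11001001 → 2-byte char #9 = C9 94.
Offset 24: leading byte 0xF1 = 11110001 → 4-byte char #10 = F1 84 AD B6.
Leading byte 0xF1 = 11110001 matches 11110xxx → 4-byte sequence.
Byte 1: 0xF1 = 11110001, payload 001 (3 bits).
Byte 2: 0x84 = 10000100 (10xxxxxx ✓), payload 000100.
Byte 3: 0xAD = 10101101 (10xxxxxx ✓), payload 101101.
Byte 4: 0xB6 = 10110110 (10xxxxxx ✓), payload 110110.
Concatenate: 001000100101101110110 = 0x44B76 (21 bits → U+44B76).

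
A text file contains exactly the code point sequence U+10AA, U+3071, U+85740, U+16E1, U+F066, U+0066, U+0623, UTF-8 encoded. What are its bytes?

U+10AA: 3-byte form → E1 82 AA.
U+3071: 3-byte form → E3 81 B1.
U+85740: 4-byte form → F2 85 9D 80.
U+16E1: 3-byte form → E1 9B A1.
U+F066: 3-byte form → EF 81 A6.
U+0066: 1-byte form → 66.
U+0623: 2-byte form → D8 A3.
Concatenated (19 bytes): E1 82 AA E3 81 B1 F2 85 9D 80 E1 9B A1 EF 81 A6 66 D8 A3.

E1 82 AA E3 81 B1 F2 85 9D 80 E1 9B A1 EF 81 A6 66 D8 A3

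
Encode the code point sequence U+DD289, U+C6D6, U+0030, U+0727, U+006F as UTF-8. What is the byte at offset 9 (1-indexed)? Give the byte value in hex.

0xDC

1-indexed offset 9 is 0-indexed offset 8.
U+DD289 → 4-byte form F3 9D 8A 89 at offsets 0–3.
U+C6D6 → 3-byte form EC 9B 96 at offsets 4–6.
U+0030 → 1-byte form 30 at offsets 7–7.
U+0727 → 2-byte form DC A7 at offsets 8–9.
Offset 8 falls in char 4's range; it's byte 1 of DC A7 = 0xDC.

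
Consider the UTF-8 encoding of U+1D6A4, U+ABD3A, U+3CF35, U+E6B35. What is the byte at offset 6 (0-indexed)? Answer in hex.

0xB4

U+1D6A4 → 4-byte form F0 9D 9A A4 at offsets 0–3.
U+ABD3A → 4-byte form F2 AB B4 BA at offsets 4–7.
Offset 6 falls in char 2's range; it's byte 3 of F2 AB B4 BA = 0xB4.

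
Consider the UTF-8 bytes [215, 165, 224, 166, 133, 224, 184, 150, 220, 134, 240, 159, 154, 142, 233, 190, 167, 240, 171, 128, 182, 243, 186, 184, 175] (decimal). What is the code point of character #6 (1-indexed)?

U+9FA7

Offset 0: leading byte 0xD7 = 11010111 → 2-byte char #1 = D7 A5.
Offset 2: leading byte 0xE0 = 11100000 → 3-byte char #2 = E0 A6 85.
Offset 5: leading byte 0xE0 = 11100000 → 3-byte char #3 = E0 B8 96.
Offset 8: leading byte 0xDC = 11011100 → 2-byte char #4 = DC 86.
Offset 10: leading byte 0xF0 = 11110000 → 4-byte char #5 = F0 9F 9A 8E.
Offset 14: leading byte 0xE9 = 11101001 → 3-byte char #6 = E9 BE A7.
Leading byte 0xE9 = 11101001 matches 1110xxxx → 3-byte sequence.
Byte 1: 0xE9 = 11101001, payload 1001 (4 bits).
Byte 2: 0xBE = 10111110 (10xxxxxx ✓), payload 111110.
Byte 3: 0xA7 = 10100111 (10xxxxxx ✓), payload 100111.
Concatenate: 1001111110100111 = 0x9FA7 (16 bits → U+9FA7).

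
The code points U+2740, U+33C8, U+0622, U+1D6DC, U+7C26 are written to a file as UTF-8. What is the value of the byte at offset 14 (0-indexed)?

U+2740 → 3-byte form E2 9D 80 at offsets 0–2.
U+33C8 → 3-byte form E3 8F 88 at offsets 3–5.
U+0622 → 2-byte form D8 A2 at offsets 6–7.
U+1D6DC → 4-byte form F0 9D 9B 9C at offsets 8–11.
U+7C26 → 3-byte form E7 B0 A6 at offsets 12–14.
Offset 14 falls in char 5's range; it's byte 3 of E7 B0 A6 = 0xA6.

0xA6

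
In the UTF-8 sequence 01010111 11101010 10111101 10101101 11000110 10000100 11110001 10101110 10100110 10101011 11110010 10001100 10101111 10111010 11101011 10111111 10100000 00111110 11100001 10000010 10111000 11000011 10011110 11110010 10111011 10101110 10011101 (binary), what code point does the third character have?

U+0184

Offset 0: leading byte 0x57 = 01010111 → 1-byte char #1 = 57.
Offset 1: leading byte 0xEA = 11101010 → 3-byte char #2 = EA BD AD.
Offset 4: leading byte 0xC6 = 11000110 → 2-byte char #3 = C6 84.
Leading byte 0xC6 = 11000110 matches 110xxxxx → 2-byte sequence.
Byte 1: 0xC6 = 11000110, payload 00110 (5 bits).
Byte 2: 0x84 = 10000100 (10xxxxxx ✓), payload 000100.
Concatenate: 00110000100 = 0x184 (11 bits → U+0184).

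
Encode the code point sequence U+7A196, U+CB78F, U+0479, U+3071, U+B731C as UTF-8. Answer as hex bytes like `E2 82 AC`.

U+7A196: 4-byte form → F1 BA 86 96.
U+CB78F: 4-byte form → F3 8B 9E 8F.
U+0479: 2-byte form → D1 B9.
U+3071: 3-byte form → E3 81 B1.
U+B731C: 4-byte form → F2 B7 8C 9C.
Concatenated (17 bytes): F1 BA 86 96 F3 8B 9E 8F D1 B9 E3 81 B1 F2 B7 8C 9C.

F1 BA 86 96 F3 8B 9E 8F D1 B9 E3 81 B1 F2 B7 8C 9C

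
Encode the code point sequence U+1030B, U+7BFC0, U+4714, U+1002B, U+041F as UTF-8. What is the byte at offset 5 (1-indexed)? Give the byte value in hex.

1-indexed offset 5 is 0-indexed offset 4.
U+1030B → 4-byte form F0 90 8C 8B at offsets 0–3.
U+7BFC0 → 4-byte form F1 BB BF 80 at offsets 4–7.
Offset 4 falls in char 2's range; it's byte 1 of F1 BB BF 80 = 0xF1.

0xF1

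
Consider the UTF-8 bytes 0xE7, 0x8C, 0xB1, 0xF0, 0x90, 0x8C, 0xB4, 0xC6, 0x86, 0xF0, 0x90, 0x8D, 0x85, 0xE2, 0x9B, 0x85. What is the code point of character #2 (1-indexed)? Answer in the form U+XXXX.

U+10334

Offset 0: leading byte 0xE7 = 11100111 → 3-byte char #1 = E7 8C B1.
Offset 3: leading byte 0xF0 = 11110000 → 4-byte char #2 = F0 90 8C B4.
Leading byte 0xF0 = 11110000 matches 11110xxx → 4-byte sequence.
Byte 1: 0xF0 = 11110000, payload 000 (3 bits).
Byte 2: 0x90 = 10010000 (10xxxxxx ✓), payload 010000.
Byte 3: 0x8C = 10001100 (10xxxxxx ✓), payload 001100.
Byte 4: 0xB4 = 10110100 (10xxxxxx ✓), payload 110100.
Concatenate: 000010000001100110100 = 0x10334 (21 bits → U+10334).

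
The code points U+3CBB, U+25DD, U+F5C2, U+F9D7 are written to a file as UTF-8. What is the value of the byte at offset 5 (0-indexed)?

U+3CBB → 3-byte form E3 B2 BB at offsets 0–2.
U+25DD → 3-byte form E2 97 9D at offsets 3–5.
Offset 5 falls in char 2's range; it's byte 3 of E2 97 9D = 0x9D.

0x9D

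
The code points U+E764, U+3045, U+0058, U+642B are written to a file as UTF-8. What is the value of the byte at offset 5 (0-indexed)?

U+E764 → 3-byte form EE 9D A4 at offsets 0–2.
U+3045 → 3-byte form E3 81 85 at offsets 3–5.
Offset 5 falls in char 2's range; it's byte 3 of E3 81 85 = 0x85.

0x85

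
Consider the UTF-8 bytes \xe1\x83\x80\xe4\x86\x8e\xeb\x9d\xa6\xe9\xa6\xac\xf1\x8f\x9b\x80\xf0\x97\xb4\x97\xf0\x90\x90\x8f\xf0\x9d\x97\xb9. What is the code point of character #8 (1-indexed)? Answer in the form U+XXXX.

Offset 0: leading byte 0xE1 = 11100001 → 3-byte char #1 = E1 83 80.
Offset 3: leading byte 0xE4 = 11100100 → 3-byte char #2 = E4 86 8E.
Offset 6: leading byte 0xEB = 11101011 → 3-byte char #3 = EB 9D A6.
Offset 9: leading byte 0xE9 = 11101001 → 3-byte char #4 = E9 A6 AC.
Offset 12: leading byte 0xF1 = 11110001 → 4-byte char #5 = F1 8F 9B 80.
Offset 16: leading byte 0xF0 = 11110000 → 4-byte char #6 = F0 97 B4 97.
Offset 20: leading byte 0xF0 = 11110000 → 4-byte char #7 = F0 90 90 8F.
Offset 24: leading byte 0xF0 = 11110000 → 4-byte char #8 = F0 9D 97 B9.
Leading byte 0xF0 = 11110000 matches 11110xxx → 4-byte sequence.
Byte 1: 0xF0 = 11110000, payload 000 (3 bits).
Byte 2: 0x9D = 10011101 (10xxxxxx ✓), payload 011101.
Byte 3: 0x97 = 10010111 (10xxxxxx ✓), payload 010111.
Byte 4: 0xB9 = 10111001 (10xxxxxx ✓), payload 111001.
Concatenate: 000011101010111111001 = 0x1D5F9 (21 bits → U+1D5F9).

U+1D5F9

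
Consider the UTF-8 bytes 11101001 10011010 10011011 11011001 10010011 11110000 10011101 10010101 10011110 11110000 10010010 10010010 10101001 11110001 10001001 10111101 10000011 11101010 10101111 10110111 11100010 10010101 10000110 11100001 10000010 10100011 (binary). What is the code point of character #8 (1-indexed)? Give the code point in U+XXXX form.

Offset 0: leading byte 0xE9 = 11101001 → 3-byte char #1 = E9 9A 9B.
Offset 3: leading byte 0xD9 = 11011001 → 2-byte char #2 = D9 93.
Offset 5: leading byte 0xF0 = 11110000 → 4-byte char #3 = F0 9D 95 9E.
Offset 9: leading byte 0xF0 = 11110000 → 4-byte char #4 = F0 92 92 A9.
Offset 13: leading byte 0xF1 = 11110001 → 4-byte char #5 = F1 89 BD 83.
Offset 17: leading byte 0xEA = 11101010 → 3-byte char #6 = EA AF B7.
Offset 20: leading byte 0xE2 = 11100010 → 3-byte char #7 = E2 95 86.
Offset 23: leading byte 0xE1 = 11100001 → 3-byte char #8 = E1 82 A3.
Leading byte 0xE1 = 11100001 matches 1110xxxx → 3-byte sequence.
Byte 1: 0xE1 = 11100001, payload 0001 (4 bits).
Byte 2: 0x82 = 10000010 (10xxxxxx ✓), payload 000010.
Byte 3: 0xA3 = 10100011 (10xxxxxx ✓), payload 100011.
Concatenate: 0001000010100011 = 0x10A3 (16 bits → U+10A3).

U+10A3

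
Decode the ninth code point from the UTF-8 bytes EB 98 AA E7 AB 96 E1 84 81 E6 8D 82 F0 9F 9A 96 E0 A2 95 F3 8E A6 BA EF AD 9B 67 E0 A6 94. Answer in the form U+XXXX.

U+0067

Offset 0: leading byte 0xEB = 11101011 → 3-byte char #1 = EB 98 AA.
Offset 3: leading byte 0xE7 = 11100111 → 3-byte char #2 = E7 AB 96.
Offset 6: leading byte 0xE1 = 11100001 → 3-byte char #3 = E1 84 81.
Offset 9: leading byte 0xE6 = 11100110 → 3-byte char #4 = E6 8D 82.
Offset 12: leading byte 0xF0 = 11110000 → 4-byte char #5 = F0 9F 9A 96.
Offset 16: leading byte 0xE0 = 11100000 → 3-byte char #6 = E0 A2 95.
Offset 19: leading byte 0xF3 = 11110011 → 4-byte char #7 = F3 8E A6 BA.
Offset 23: leading byte 0xEF = 11101111 → 3-byte char #8 = EF AD 9B.
Offset 26: leading byte 0x67 = 01100111 → 1-byte char #9 = 67.
Leading byte 0x67 = 01100111 matches 0xxxxxxx → 1-byte sequence.
Byte 1: 0x67 = 01100111, payload 1100111 (7 bits).
Concatenate: 1100111 = 0x67 (7 bits → U+0067).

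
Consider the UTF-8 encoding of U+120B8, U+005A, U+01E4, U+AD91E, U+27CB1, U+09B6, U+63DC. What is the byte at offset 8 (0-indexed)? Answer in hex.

U+120B8 → 4-byte form F0 92 82 B8 at offsets 0–3.
U+005A → 1-byte form 5A at offsets 4–4.
U+01E4 → 2-byte form C7 A4 at offsets 5–6.
U+AD91E → 4-byte form F2 AD A4 9E at offsets 7–10.
Offset 8 falls in char 4's range; it's byte 2 of F2 AD A4 9E = 0xAD.

0xAD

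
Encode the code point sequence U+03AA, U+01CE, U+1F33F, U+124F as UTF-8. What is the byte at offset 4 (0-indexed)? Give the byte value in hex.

0xF0

U+03AA → 2-byte form CE AA at offsets 0–1.
U+01CE → 2-byte form C7 8E at offsets 2–3.
U+1F33F → 4-byte form F0 9F 8C BF at offsets 4–7.
Offset 4 falls in char 3's range; it's byte 1 of F0 9F 8C BF = 0xF0.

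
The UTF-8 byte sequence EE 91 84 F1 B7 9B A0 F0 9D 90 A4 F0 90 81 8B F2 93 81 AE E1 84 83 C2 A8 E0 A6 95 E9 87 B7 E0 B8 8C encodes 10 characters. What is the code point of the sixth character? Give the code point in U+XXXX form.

U+1103

Offset 0: leading byte 0xEE = 11101110 → 3-byte char #1 = EE 91 84.
Offset 3: leading byte 0xF1 = 11110001 → 4-byte char #2 = F1 B7 9B A0.
Offset 7: leading byte 0xF0 = 11110000 → 4-byte char #3 = F0 9D 90 A4.
Offset 11: leading byte 0xF0 = 11110000 → 4-byte char #4 = F0 90 81 8B.
Offset 15: leading byte 0xF2 = 11110010 → 4-byte char #5 = F2 93 81 AE.
Offset 19: leading byte 0xE1 = 11100001 → 3-byte char #6 = E1 84 83.
Leading byte 0xE1 = 11100001 matches 1110xxxx → 3-byte sequence.
Byte 1: 0xE1 = 11100001, payload 0001 (4 bits).
Byte 2: 0x84 = 10000100 (10xxxxxx ✓), payload 000100.
Byte 3: 0x83 = 10000011 (10xxxxxx ✓), payload 000011.
Concatenate: 0001000100000011 = 0x1103 (16 bits → U+1103).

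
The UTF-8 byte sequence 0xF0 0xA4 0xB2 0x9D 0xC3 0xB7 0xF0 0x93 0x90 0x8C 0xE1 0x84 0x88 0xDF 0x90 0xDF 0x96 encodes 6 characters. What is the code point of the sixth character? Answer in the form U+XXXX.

Offset 0: leading byte 0xF0 = 11110000 → 4-byte char #1 = F0 A4 B2 9D.
Offset 4: leading byte 0xC3 = 11000011 → 2-byte char #2 = C3 B7.
Offset 6: leading byte 0xF0 = 11110000 → 4-byte char #3 = F0 93 90 8C.
Offset 10: leading byte 0xE1 = 11100001 → 3-byte char #4 = E1 84 88.
Offset 13: leading byte 0xDF = 11011111 → 2-byte char #5 = DF 90.
Offset 15: leading byte 0xDF = 11011111 → 2-byte char #6 = DF 96.
Leading byte 0xDF = 11011111 matches 110xxxxx → 2-byte sequence.
Byte 1: 0xDF = 11011111, payload 11111 (5 bits).
Byte 2: 0x96 = 10010110 (10xxxxxx ✓), payload 010110.
Concatenate: 11111010110 = 0x7D6 (11 bits → U+07D6).

U+07D6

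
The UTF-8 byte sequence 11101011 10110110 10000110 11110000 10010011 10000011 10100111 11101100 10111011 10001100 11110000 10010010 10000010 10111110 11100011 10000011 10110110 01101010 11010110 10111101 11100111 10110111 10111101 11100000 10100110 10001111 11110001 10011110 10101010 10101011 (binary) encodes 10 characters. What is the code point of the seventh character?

U+05BD

Offset 0: leading byte 0xEB = 11101011 → 3-byte char #1 = EB B6 86.
Offset 3: leading byte 0xF0 = 11110000 → 4-byte char #2 = F0 93 83 A7.
Offset 7: leading byte 0xEC = 11101100 → 3-byte char #3 = EC BB 8C.
Offset 10: leading byte 0xF0 = 11110000 → 4-byte char #4 = F0 92 82 BE.
Offset 14: leading byte 0xE3 = 11100011 → 3-byte char #5 = E3 83 B6.
Offset 17: leading byte 0x6A = 01101010 → 1-byte char #6 = 6A.
Offset 18: leading byte 0xD6 = 11010110 → 2-byte char #7 = D6 BD.
Leading byte 0xD6 = 11010110 matches 110xxxxx → 2-byte sequence.
Byte 1: 0xD6 = 11010110, payload 10110 (5 bits).
Byte 2: 0xBD = 10111101 (10xxxxxx ✓), payload 111101.
Concatenate: 10110111101 = 0x5BD (11 bits → U+05BD).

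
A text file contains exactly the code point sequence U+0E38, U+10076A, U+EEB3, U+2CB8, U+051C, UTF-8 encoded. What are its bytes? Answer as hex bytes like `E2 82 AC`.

E0 B8 B8 F4 80 9D AA EE BA B3 E2 B2 B8 D4 9C

U+0E38: 3-byte form → E0 B8 B8.
U+10076A: 4-byte form → F4 80 9D AA.
U+EEB3: 3-byte form → EE BA B3.
U+2CB8: 3-byte form → E2 B2 B8.
U+051C: 2-byte form → D4 9C.
Concatenated (15 bytes): E0 B8 B8 F4 80 9D AA EE BA B3 E2 B2 B8 D4 9C.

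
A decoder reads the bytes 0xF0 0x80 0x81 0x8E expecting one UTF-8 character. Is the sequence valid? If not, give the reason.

Leading byte 0xF0 = 11110000 → 4-byte form.
Continuation bytes all match 10xxxxxx. Payload decodes to 0x4E.
But 0x4E < 0x10000, the minimum for a 4-byte sequence — this is an overlong encoding.

invalid (overlong encoding)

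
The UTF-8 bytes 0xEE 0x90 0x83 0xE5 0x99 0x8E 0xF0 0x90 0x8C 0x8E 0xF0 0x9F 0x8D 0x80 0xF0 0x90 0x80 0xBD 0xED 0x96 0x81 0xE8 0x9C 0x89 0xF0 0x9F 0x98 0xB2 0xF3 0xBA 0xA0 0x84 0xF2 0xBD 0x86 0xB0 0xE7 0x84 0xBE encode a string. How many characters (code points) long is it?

11

Byte at offset 0: 0xEE = 11101110 → 3-byte char (#1). Advance 3.
Byte at offset 3: 0xE5 = 11100101 → 3-byte char (#2). Advance 3.
Byte at offset 6: 0xF0 = 11110000 → 4-byte char (#3). Advance 4.
Byte at offset 10: 0xF0 = 11110000 → 4-byte char (#4). Advance 4.
Byte at offset 14: 0xF0 = 11110000 → 4-byte char (#5). Advance 4.
Byte at offset 18: 0xED = 11101101 → 3-byte char (#6). Advance 3.
Byte at offset 21: 0xE8 = 11101000 → 3-byte char (#7). Advance 3.
Byte at offset 24: 0xF0 = 11110000 → 4-byte char (#8). Advance 4.
Byte at offset 28: 0xF3 = 11110011 → 4-byte char (#9). Advance 4.
Byte at offset 32: 0xF2 = 11110010 → 4-byte char (#10). Advance 4.
Byte at offset 36: 0xE7 = 11100111 → 3-byte char (#11). Advance 3.
Reached end at offset 39 after 11 code points.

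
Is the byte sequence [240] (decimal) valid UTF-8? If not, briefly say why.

invalid (sequence truncated)

Leading byte 0xF0 = 11110000 → 4-byte form, but only 1 byte is present.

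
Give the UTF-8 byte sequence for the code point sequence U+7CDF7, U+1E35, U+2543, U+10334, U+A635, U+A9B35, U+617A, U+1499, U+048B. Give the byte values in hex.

U+7CDF7: 4-byte form → F1 BC B7 B7.
U+1E35: 3-byte form → E1 B8 B5.
U+2543: 3-byte form → E2 95 83.
U+10334: 4-byte form → F0 90 8C B4.
U+A635: 3-byte form → EA 98 B5.
U+A9B35: 4-byte form → F2 A9 AC B5.
U+617A: 3-byte form → E6 85 BA.
U+1499: 3-byte form → E1 92 99.
U+048B: 2-byte form → D2 8B.
Concatenated (29 bytes): F1 BC B7 B7 E1 B8 B5 E2 95 83 F0 90 8C B4 EA 98 B5 F2 A9 AC B5 E6 85 BA E1 92 99 D2 8B.

F1 BC B7 B7 E1 B8 B5 E2 95 83 F0 90 8C B4 EA 98 B5 F2 A9 AC B5 E6 85 BA E1 92 99 D2 8B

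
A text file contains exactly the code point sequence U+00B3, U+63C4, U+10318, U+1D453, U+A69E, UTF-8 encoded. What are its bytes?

C2 B3 E6 8F 84 F0 90 8C 98 F0 9D 91 93 EA 9A 9E

U+00B3: 2-byte form → C2 B3.
U+63C4: 3-byte form → E6 8F 84.
U+10318: 4-byte form → F0 90 8C 98.
U+1D453: 4-byte form → F0 9D 91 93.
U+A69E: 3-byte form → EA 9A 9E.
Concatenated (16 bytes): C2 B3 E6 8F 84 F0 90 8C 98 F0 9D 91 93 EA 9A 9E.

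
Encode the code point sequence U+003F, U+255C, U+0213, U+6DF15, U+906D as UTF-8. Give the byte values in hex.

3F E2 95 9C C8 93 F1 AD BC 95 E9 81 AD

U+003F: 1-byte form → 3F.
U+255C: 3-byte form → E2 95 9C.
U+0213: 2-byte form → C8 93.
U+6DF15: 4-byte form → F1 AD BC 95.
U+906D: 3-byte form → E9 81 AD.
Concatenated (13 bytes): 3F E2 95 9C C8 93 F1 AD BC 95 E9 81 AD.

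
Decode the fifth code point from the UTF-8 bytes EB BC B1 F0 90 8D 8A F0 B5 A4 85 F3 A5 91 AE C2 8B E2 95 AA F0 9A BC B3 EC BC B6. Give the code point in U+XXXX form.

Offset 0: leading byte 0xEB = 11101011 → 3-byte char #1 = EB BC B1.
Offset 3: leading byte 0xF0 = 11110000 → 4-byte char #2 = F0 90 8D 8A.
Offset 7: leading byte 0xF0 = 11110000 → 4-byte char #3 = F0 B5 A4 85.
Offset 11: leading byte 0xF3 = 11110011 → 4-byte char #4 = F3 A5 91 AE.
Offset 15: leading byte 0xC2 = 11000010 → 2-byte char #5 = C2 8B.
Leading byte 0xC2 = 11000010 matches 110xxxxx → 2-byte sequence.
Byte 1: 0xC2 = 11000010, payload 00010 (5 bits).
Byte 2: 0x8B = 10001011 (10xxxxxx ✓), payload 001011.
Concatenate: 00010001011 = 0x8B (11 bits → U+008B).

U+008B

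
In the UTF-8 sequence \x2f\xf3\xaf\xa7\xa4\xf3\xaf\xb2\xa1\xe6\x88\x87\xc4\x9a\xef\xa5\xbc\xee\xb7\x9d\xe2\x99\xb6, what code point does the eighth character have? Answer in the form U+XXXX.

Offset 0: leading byte 0x2F = 00101111 → 1-byte char #1 = 2F.
Offset 1: leading byte 0xF3 = 11110011 → 4-byte char #2 = F3 AF A7 A4.
Offset 5: leading byte 0xF3 = 11110011 → 4-byte char #3 = F3 AF B2 A1.
Offset 9: leading byte 0xE6 = 11100110 → 3-byte char #4 = E6 88 87.
Offset 12: leading byte 0xC4 = 11000100 → 2-byte char #5 = C4 9A.
Offset 14: leading byte 0xEF = 11101111 → 3-byte char #6 = EF A5 BC.
Offset 17: leading byte 0xEE = 11101110 → 3-byte char #7 = EE B7 9D.
Offset 20: leading byte 0xE2 = 11100010 → 3-byte char #8 = E2 99 B6.
Leading byte 0xE2 = 11100010 matches 1110xxxx → 3-byte sequence.
Byte 1: 0xE2 = 11100010, payload 0010 (4 bits).
Byte 2: 0x99 = 10011001 (10xxxxxx ✓), payload 011001.
Byte 3: 0xB6 = 10110110 (10xxxxxx ✓), payload 110110.
Concatenate: 0010011001110110 = 0x2676 (16 bits → U+2676).

U+2676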